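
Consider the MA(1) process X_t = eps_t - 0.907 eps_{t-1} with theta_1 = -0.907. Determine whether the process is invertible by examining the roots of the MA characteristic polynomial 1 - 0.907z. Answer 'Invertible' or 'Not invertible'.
\text{Invertible}

The MA(q) characteristic polynomial is P(z) = 1 - 0.907z.
Invertibility requires all roots to lie outside the unit circle, i.e. |z| > 1 for every root.
This is linear in z: 1 + (-0.907) z = 0  =>  z = -1/(-0.907) = 1.102536,  |z| = 1.102536.
Moduli of all roots: 1.1025.
All moduli strictly greater than 1? Yes.
Verdict: Invertible.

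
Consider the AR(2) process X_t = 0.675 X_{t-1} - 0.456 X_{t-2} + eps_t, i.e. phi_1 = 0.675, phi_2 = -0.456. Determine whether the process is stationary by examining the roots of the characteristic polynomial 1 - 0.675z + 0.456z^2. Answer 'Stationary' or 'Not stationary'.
\text{Stationary}

The AR(p) characteristic polynomial is P(z) = 1 - 0.675z + 0.456z^2.
Stationarity requires all roots to lie outside the unit circle, i.e. |z| > 1 for every root.
Set 1 + (-0.675) z + (0.456) z^2 = 0, i.e. a z^2 + b z + c = 0 with a = 0.456, b = -0.675, c = 1.
Discriminant D = b^2 - 4ac = (-0.675)^2 - 4*(0.456)*1 = 0.455625 - (1.824) = -1.368375.
D < 0, so the roots are the complex-conjugate pair z = (-b +/- i sqrt(-D)) / (2a) = 0.7401 +/- 1.2826i.
For a conjugate pair |z|^2 = z * conj(z) = (product of roots) = c/a = 1/(0.456) = 2.192982, so |z| = sqrt(2.192982) = 1.4809 for both roots.
Moduli of all roots: 1.4809, 1.4809.
All moduli strictly greater than 1? Yes.
Verdict: Stationary.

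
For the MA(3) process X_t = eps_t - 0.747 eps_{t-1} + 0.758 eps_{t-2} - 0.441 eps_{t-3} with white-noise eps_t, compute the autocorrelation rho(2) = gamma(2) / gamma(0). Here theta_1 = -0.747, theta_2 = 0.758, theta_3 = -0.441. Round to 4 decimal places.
\rho(2) = 0.4673

For an MA(q) process with theta_0 = 1, the autocovariance is
  gamma(k) = sigma^2 * sum_{i=0..q-k} theta_i * theta_{i+k},
and rho(k) = gamma(k) / gamma(0). Sigma^2 cancels.
  numerator   = (1)*(0.758) + (-0.747)*(-0.441) = 1.087427.
  denominator = (1)^2 + (-0.747)^2 + (0.758)^2 + (-0.441)^2 = 2.327054.
  rho(2) = 1.087427 / 2.327054 = 0.4673.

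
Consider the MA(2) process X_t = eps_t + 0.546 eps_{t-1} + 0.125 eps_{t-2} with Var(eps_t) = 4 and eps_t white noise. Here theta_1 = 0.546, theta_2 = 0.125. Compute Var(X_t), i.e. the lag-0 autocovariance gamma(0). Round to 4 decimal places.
\gamma(0) = 5.2550

For an MA(q) process X_t = eps_t + sum_i theta_i eps_{t-i} with
Var(eps_t) = sigma^2, the variance is
  gamma(0) = sigma^2 * (1 + sum_i theta_i^2).
  sum_i theta_i^2 = (0.546)^2 + (0.125)^2 = 0.298116 + 0.015625 = 0.313741.
  gamma(0) = 4 * (1 + 0.313741) = 4 * 1.313741 = 5.254964, which rounds to 5.2550.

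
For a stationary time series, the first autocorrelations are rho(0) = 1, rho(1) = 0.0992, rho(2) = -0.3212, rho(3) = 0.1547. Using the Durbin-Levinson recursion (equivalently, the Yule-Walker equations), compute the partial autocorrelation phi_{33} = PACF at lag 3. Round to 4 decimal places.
\phi_{33} = 0.2620

The PACF at lag k is phi_{kk}, the last component of the solution
to the Yule-Walker system G_k phi = r_k where
  (G_k)_{ij} = rho(|i - j|), (r_k)_i = rho(i), i,j = 1..k.
Equivalently, Durbin-Levinson gives phi_{kk} iteratively:
  phi_{11} = rho(1)
  phi_{kk} = [rho(k) - sum_{j=1..k-1} phi_{k-1,j} rho(k-j)]
            / [1 - sum_{j=1..k-1} phi_{k-1,j} rho(j)],
  phi_{k,j} = phi_{k-1,j} - phi_{kk} phi_{k-1,k-j},  j = 1..k-1.
Step k = 1:
  phi_11 = rho(1) = 0.0992.
Step k = 2:
  phi_22 = [rho(2) - phi_11 rho(1)] / [1 - phi_11 rho(1)] = [-0.3212 - (0.0992)(0.0992)] / [1 - (0.0992)(0.0992)]
         = -0.33104064 / 0.99015936 = -0.334331.
  Update: phi_21 = phi_11 - phi_22 phi_11 = 0.0992 - (-0.334331)(0.0992) = 0.132366.
Step k = 3:
  phi_33 = [rho(3) - phi_21 rho(2) - phi_22 rho(1)] / [1 - phi_21 rho(1) - phi_22 rho(2)]
    numerator   = 0.1547 - (0.132366)(-0.3212) - (-0.334331)(0.0992) = 0.23038143
    denominator = 1 - (0.132366)(0.0992) - (-0.334331)(-0.3212) = 0.87948232
  phi_33 = 0.23038143 / 0.87948232 = 0.262.
Therefore phi_{33} = 0.2620.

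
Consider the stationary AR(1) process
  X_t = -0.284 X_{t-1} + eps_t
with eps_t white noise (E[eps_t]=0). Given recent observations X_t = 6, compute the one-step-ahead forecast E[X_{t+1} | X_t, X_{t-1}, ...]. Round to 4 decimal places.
E[X_{t+1} \mid \mathcal F_t] = -1.7040

For an AR(p) model X_t = c + sum_i phi_i X_{t-i} + eps_t, the
one-step-ahead conditional mean is
  E[X_{t+1} | X_t, ...] = c + sum_i phi_i X_{t+1-i}.
Substitute known values:
  E[X_{t+1} | ...] = (-0.284) * (6)
                   = -1.7040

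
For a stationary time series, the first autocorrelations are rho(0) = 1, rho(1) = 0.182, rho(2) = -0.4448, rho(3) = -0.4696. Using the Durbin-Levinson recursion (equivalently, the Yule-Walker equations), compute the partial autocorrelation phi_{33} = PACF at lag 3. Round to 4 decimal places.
\phi_{33} = -0.3540

The PACF at lag k is phi_{kk}, the last component of the solution
to the Yule-Walker system G_k phi = r_k where
  (G_k)_{ij} = rho(|i - j|), (r_k)_i = rho(i), i,j = 1..k.
Equivalently, Durbin-Levinson gives phi_{kk} iteratively:
  phi_{11} = rho(1)
  phi_{kk} = [rho(k) - sum_{j=1..k-1} phi_{k-1,j} rho(k-j)]
            / [1 - sum_{j=1..k-1} phi_{k-1,j} rho(j)],
  phi_{k,j} = phi_{k-1,j} - phi_{kk} phi_{k-1,k-j},  j = 1..k-1.
Step k = 1:
  phi_11 = rho(1) = 0.182.
Step k = 2:
  phi_22 = [rho(2) - phi_11 rho(1)] / [1 - phi_11 rho(1)] = [-0.4448 - (0.182)(0.182)] / [1 - (0.182)(0.182)]
         = -0.477924 / 0.966876 = -0.494297.
  Update: phi_21 = phi_11 - phi_22 phi_11 = 0.182 - (-0.494297)(0.182) = 0.271962.
Step k = 3:
  phi_33 = [rho(3) - phi_21 rho(2) - phi_22 rho(1)] / [1 - phi_21 rho(1) - phi_22 rho(2)]
    numerator   = -0.4696 - (0.271962)(-0.4448) - (-0.494297)(0.182) = -0.2586692
    denominator = 1 - (0.271962)(0.182) - (-0.494297)(-0.4448) = 0.73063955
  phi_33 = -0.2586692 / 0.73063955 = -0.354.
Therefore phi_{33} = -0.3540.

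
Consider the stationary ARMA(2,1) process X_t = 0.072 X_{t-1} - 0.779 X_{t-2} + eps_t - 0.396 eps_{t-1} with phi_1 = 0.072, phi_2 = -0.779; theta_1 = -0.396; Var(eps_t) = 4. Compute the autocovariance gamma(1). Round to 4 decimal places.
\gamma(1) = -0.4265

Multiply the model equation by X_{t-k} and take expectations. With theta_0 = psi_0 = 1 and psi_j the MA(infinity) weights, this gives
  gamma(k) - sum_i phi_i gamma(k-i) = c_k,
  c_k = sigma^2 * sum_{j=k..q} theta_j psi_{j-k}   (c_k = 0 for k > q),
using gamma(-m) = gamma(m).
psi-weights needed (psi_j = theta_j + sum_i phi_i psi_{j-i}):
  psi_1 = theta_1 + phi_1 = -0.396 + (0.072) = -0.324
Right-hand sides:
  c_0 = sigma^2 (1 + theta_1 psi_1) = 4 * (1 + (-0.396)(-0.324)) = 4 * 1.128304 = 4.513216
  c_1 = sigma^2 theta_1 = 4 * (-0.396) = -1.584
  c_2 = 0
Equations for k = 0, 1, 2 (AR order 2, c_2 = 0):
  (E0) gamma(0) = phi_1 gamma(1) + phi_2 gamma(2) + c_0
  (E1) gamma(1) = phi_1 gamma(0) + phi_2 gamma(1) + c_1
  (E2) gamma(2) = phi_1 gamma(1) + phi_2 gamma(0)
From (E1): gamma(1) = A gamma(0) + B with
  A = phi_1 / (1 - phi_2) = 0.072 / 1.779 = 0.040472,   B = c_1 / (1 - phi_2) = -1.584 / 1.779 = -0.890388.
Insert (E2) into (E0): gamma(0) (1 - phi_2^2) = phi_1 (1 + phi_2) gamma(1) + c_0.
  phi_1 (1 + phi_2) = (0.072)(0.221) = 0.015912,   1 - phi_2^2 = 0.393159.
Replace gamma(1) by A gamma(0) + B and collect gamma(0):
  gamma(0) [0.393159 - (0.015912)(0.040472)] = (0.015912)(-0.890388) + 4.513216
  gamma(0) * 0.392515 = 4.499048
  gamma(0) = 4.499048 / 0.392515 = 11.462105.
  gamma(1) = A gamma(0) + B = (0.040472)(11.462105) + (-0.890388) = -0.426492.
Therefore gamma(1) = -0.4265 (to 4 decimal places).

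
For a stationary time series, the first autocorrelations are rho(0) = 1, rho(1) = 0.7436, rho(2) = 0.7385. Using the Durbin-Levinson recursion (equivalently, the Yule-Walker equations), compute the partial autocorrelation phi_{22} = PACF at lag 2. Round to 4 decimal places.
\phi_{22} = 0.4151

The PACF at lag k is phi_{kk}, the last component of the solution
to the Yule-Walker system G_k phi = r_k where
  (G_k)_{ij} = rho(|i - j|), (r_k)_i = rho(i), i,j = 1..k.
Equivalently, Durbin-Levinson gives phi_{kk} iteratively:
  phi_{11} = rho(1)
  phi_{kk} = [rho(k) - sum_{j=1..k-1} phi_{k-1,j} rho(k-j)]
            / [1 - sum_{j=1..k-1} phi_{k-1,j} rho(j)],
  phi_{k,j} = phi_{k-1,j} - phi_{kk} phi_{k-1,k-j},  j = 1..k-1.
Step k = 1:
  phi_11 = rho(1) = 0.7436.
Step k = 2:
  phi_22 = [rho(2) - phi_11 rho(1)] / [1 - phi_11 rho(1)] = [0.7385 - (0.7436)(0.7436)] / [1 - (0.7436)(0.7436)]
         = 0.18555904 / 0.44705904 = 0.4151.
Therefore phi_{22} = 0.4151.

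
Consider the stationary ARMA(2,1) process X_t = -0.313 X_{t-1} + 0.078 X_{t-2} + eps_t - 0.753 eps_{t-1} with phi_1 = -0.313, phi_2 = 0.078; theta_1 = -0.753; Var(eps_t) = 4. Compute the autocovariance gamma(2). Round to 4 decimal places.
\gamma(2) = 2.7644

Multiply the model equation by X_{t-k} and take expectations. With theta_0 = psi_0 = 1 and psi_j the MA(infinity) weights, this gives
  gamma(k) - sum_i phi_i gamma(k-i) = c_k,
  c_k = sigma^2 * sum_{j=k..q} theta_j psi_{j-k}   (c_k = 0 for k > q),
using gamma(-m) = gamma(m).
psi-weights needed (psi_j = theta_j + sum_i phi_i psi_{j-i}):
  psi_1 = theta_1 + phi_1 = -0.753 + (-0.313) = -1.066
Right-hand sides:
  c_0 = sigma^2 (1 + theta_1 psi_1) = 4 * (1 + (-0.753)(-1.066)) = 4 * 1.802698 = 7.210792
  c_1 = sigma^2 theta_1 = 4 * (-0.753) = -3.012
  c_2 = 0
Equations for k = 0, 1, 2 (AR order 2, c_2 = 0):
  (E0) gamma(0) = phi_1 gamma(1) + phi_2 gamma(2) + c_0
  (E1) gamma(1) = phi_1 gamma(0) + phi_2 gamma(1) + c_1
  (E2) gamma(2) = phi_1 gamma(1) + phi_2 gamma(0)
From (E1): gamma(1) = A gamma(0) + B with
  A = phi_1 / (1 - phi_2) = -0.313 / 0.922 = -0.339479,   B = c_1 / (1 - phi_2) = -3.012 / 0.922 = -3.266811.
Insert (E2) into (E0): gamma(0) (1 - phi_2^2) = phi_1 (1 + phi_2) gamma(1) + c_0.
  phi_1 (1 + phi_2) = (-0.313)(1.078) = -0.337414,   1 - phi_2^2 = 0.993916.
Replace gamma(1) by A gamma(0) + B and collect gamma(0):
  gamma(0) [0.993916 - (-0.337414)(-0.339479)] = (-0.337414)(-3.266811) + 7.210792
  gamma(0) * 0.879371 = 8.31306
  gamma(0) = 8.31306 / 0.879371 = 9.453417.
  gamma(1) = A gamma(0) + B = (-0.339479)(9.453417) + (-3.266811) = -6.476052.
  gamma(2) = phi_1 gamma(1) + phi_2 gamma(0) = (-0.313)(-6.476052) + (0.078)(9.453417) = 2.764371.
Therefore gamma(2) = 2.7644 (to 4 decimal places).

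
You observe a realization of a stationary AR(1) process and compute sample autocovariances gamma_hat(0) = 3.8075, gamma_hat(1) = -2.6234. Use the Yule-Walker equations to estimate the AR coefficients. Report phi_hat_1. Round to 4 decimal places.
\hat\phi_{1} = -0.6890

The Yule-Walker equations for an AR(p) process read, in matrix form,
  Gamma_p phi = r_p,   with   (Gamma_p)_{ij} = gamma(|i - j|),
                       (r_p)_i = gamma(i),   i,j = 1..p.
Substitute the sample gammas (Toeplitz matrix and right-hand side of size 1):
  Gamma_p = [[3.8075]]
  r_p     = [-2.6234]
With p = 1 this is the single equation gamma(0) phi_1 = gamma(1):
  phi_hat_1 = gamma(1) / gamma(0) = -2.6234 / 3.8075 = -0.6890.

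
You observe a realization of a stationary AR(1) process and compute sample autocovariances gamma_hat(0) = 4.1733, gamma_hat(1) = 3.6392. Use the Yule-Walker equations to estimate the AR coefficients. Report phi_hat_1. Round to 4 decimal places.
\hat\phi_{1} = 0.8720

The Yule-Walker equations for an AR(p) process read, in matrix form,
  Gamma_p phi = r_p,   with   (Gamma_p)_{ij} = gamma(|i - j|),
                       (r_p)_i = gamma(i),   i,j = 1..p.
Substitute the sample gammas (Toeplitz matrix and right-hand side of size 1):
  Gamma_p = [[4.1733]]
  r_p     = [3.6392]
With p = 1 this is the single equation gamma(0) phi_1 = gamma(1):
  phi_hat_1 = gamma(1) / gamma(0) = 3.6392 / 4.1733 = 0.8720.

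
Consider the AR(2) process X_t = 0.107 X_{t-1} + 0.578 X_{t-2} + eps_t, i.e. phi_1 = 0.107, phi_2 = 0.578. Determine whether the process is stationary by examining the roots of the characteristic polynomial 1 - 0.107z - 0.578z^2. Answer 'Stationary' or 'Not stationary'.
\text{Stationary}

The AR(p) characteristic polynomial is P(z) = 1 - 0.107z - 0.578z^2.
Stationarity requires all roots to lie outside the unit circle, i.e. |z| > 1 for every root.
Set 1 + (-0.107) z + (-0.578) z^2 = 0, i.e. a z^2 + b z + c = 0 with a = -0.578, b = -0.107, c = 1.
Discriminant D = b^2 - 4ac = (-0.107)^2 - 4*(-0.578)*1 = 0.011449 - (-2.312) = 2.323449.
D >= 0, so the roots are real: z = (-b +/- sqrt(D)) / (2a) = (0.107 +/- 1.524286) / (-1.156).
  z_1 = (0.107 + 1.524286) / (-1.156) = -1.4111,   |z_1| = 1.4111.
  z_2 = (0.107 - 1.524286) / (-1.156) = 1.226,   |z_2| = 1.226.
Moduli of all roots: 1.4111, 1.2260.
All moduli strictly greater than 1? Yes.
Verdict: Stationary.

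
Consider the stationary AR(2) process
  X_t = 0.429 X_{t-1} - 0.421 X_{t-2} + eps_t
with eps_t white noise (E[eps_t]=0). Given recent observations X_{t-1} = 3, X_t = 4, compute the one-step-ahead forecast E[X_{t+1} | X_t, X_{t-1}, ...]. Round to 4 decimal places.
E[X_{t+1} \mid \mathcal F_t] = 0.4530

For an AR(p) model X_t = c + sum_i phi_i X_{t-i} + eps_t, the
one-step-ahead conditional mean is
  E[X_{t+1} | X_t, ...] = c + sum_i phi_i X_{t+1-i}.
Substitute known values:
  E[X_{t+1} | ...] = (0.429) * (4) + (-0.421) * (3)
                   = 0.4530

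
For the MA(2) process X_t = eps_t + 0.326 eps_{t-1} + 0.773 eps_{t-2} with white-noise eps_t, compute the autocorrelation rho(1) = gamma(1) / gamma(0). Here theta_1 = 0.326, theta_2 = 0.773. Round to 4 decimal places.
\rho(1) = 0.3392

For an MA(q) process with theta_0 = 1, the autocovariance is
  gamma(k) = sigma^2 * sum_{i=0..q-k} theta_i * theta_{i+k},
and rho(k) = gamma(k) / gamma(0). Sigma^2 cancels.
  numerator   = (1)*(0.326) + (0.326)*(0.773) = 0.577998.
  denominator = (1)^2 + (0.326)^2 + (0.773)^2 = 1.703805.
  rho(1) = 0.577998 / 1.703805 = 0.3392.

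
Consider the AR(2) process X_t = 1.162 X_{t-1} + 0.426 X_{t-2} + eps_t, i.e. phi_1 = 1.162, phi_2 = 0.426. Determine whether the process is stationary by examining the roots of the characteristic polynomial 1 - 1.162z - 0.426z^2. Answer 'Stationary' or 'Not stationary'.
\text{Not stationary}

The AR(p) characteristic polynomial is P(z) = 1 - 1.162z - 0.426z^2.
Stationarity requires all roots to lie outside the unit circle, i.e. |z| > 1 for every root.
Set 1 + (-1.162) z + (-0.426) z^2 = 0, i.e. a z^2 + b z + c = 0 with a = -0.426, b = -1.162, c = 1.
Discriminant D = b^2 - 4ac = (-1.162)^2 - 4*(-0.426)*1 = 1.350244 - (-1.704) = 3.054244.
D >= 0, so the roots are real: z = (-b +/- sqrt(D)) / (2a) = (1.162 +/- 1.74764) / (-0.852).
  z_1 = (1.162 + 1.74764) / (-0.852) = -3.4151,   |z_1| = 3.4151.
  z_2 = (1.162 - 1.74764) / (-0.852) = 0.6874,   |z_2| = 0.6874.
Moduli of all roots: 3.4151, 0.6874.
All moduli strictly greater than 1? No.
Verdict: Not stationary.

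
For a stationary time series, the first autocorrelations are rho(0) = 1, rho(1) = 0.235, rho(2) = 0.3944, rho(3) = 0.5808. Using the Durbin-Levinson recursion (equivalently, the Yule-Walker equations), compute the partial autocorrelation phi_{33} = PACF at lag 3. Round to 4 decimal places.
\phi_{33} = 0.5310

The PACF at lag k is phi_{kk}, the last component of the solution
to the Yule-Walker system G_k phi = r_k where
  (G_k)_{ij} = rho(|i - j|), (r_k)_i = rho(i), i,j = 1..k.
Equivalently, Durbin-Levinson gives phi_{kk} iteratively:
  phi_{11} = rho(1)
  phi_{kk} = [rho(k) - sum_{j=1..k-1} phi_{k-1,j} rho(k-j)]
            / [1 - sum_{j=1..k-1} phi_{k-1,j} rho(j)],
  phi_{k,j} = phi_{k-1,j} - phi_{kk} phi_{k-1,k-j},  j = 1..k-1.
Step k = 1:
  phi_11 = rho(1) = 0.235.
Step k = 2:
  phi_22 = [rho(2) - phi_11 rho(1)] / [1 - phi_11 rho(1)] = [0.3944 - (0.235)(0.235)] / [1 - (0.235)(0.235)]
         = 0.339175 / 0.944775 = 0.359001.
  Update: phi_21 = phi_11 - phi_22 phi_11 = 0.235 - (0.359001)(0.235) = 0.150635.
Step k = 3:
  phi_33 = [rho(3) - phi_21 rho(2) - phi_22 rho(1)] / [1 - phi_21 rho(1) - phi_22 rho(2)]
    numerator   = 0.5808 - (0.150635)(0.3944) - (0.359001)(0.235) = 0.43702444
    denominator = 1 - (0.150635)(0.235) - (0.359001)(0.3944) = 0.8230109
  phi_33 = 0.43702444 / 0.8230109 = 0.531.
Therefore phi_{33} = 0.5310.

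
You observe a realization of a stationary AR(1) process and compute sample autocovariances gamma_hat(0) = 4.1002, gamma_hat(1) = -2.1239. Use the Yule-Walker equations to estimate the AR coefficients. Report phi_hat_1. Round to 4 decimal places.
\hat\phi_{1} = -0.5180

The Yule-Walker equations for an AR(p) process read, in matrix form,
  Gamma_p phi = r_p,   with   (Gamma_p)_{ij} = gamma(|i - j|),
                       (r_p)_i = gamma(i),   i,j = 1..p.
Substitute the sample gammas (Toeplitz matrix and right-hand side of size 1):
  Gamma_p = [[4.1002]]
  r_p     = [-2.1239]
With p = 1 this is the single equation gamma(0) phi_1 = gamma(1):
  phi_hat_1 = gamma(1) / gamma(0) = -2.1239 / 4.1002 = -0.5180.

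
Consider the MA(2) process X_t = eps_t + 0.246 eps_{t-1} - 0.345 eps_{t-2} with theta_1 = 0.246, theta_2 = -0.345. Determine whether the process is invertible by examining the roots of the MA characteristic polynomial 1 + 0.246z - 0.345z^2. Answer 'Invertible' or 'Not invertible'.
\text{Invertible}

The MA(q) characteristic polynomial is P(z) = 1 + 0.246z - 0.345z^2.
Invertibility requires all roots to lie outside the unit circle, i.e. |z| > 1 for every root.
Set 1 + (0.246) z + (-0.345) z^2 = 0, i.e. a z^2 + b z + c = 0 with a = -0.345, b = 0.246, c = 1.
Discriminant D = b^2 - 4ac = (0.246)^2 - 4*(-0.345)*1 = 0.060516 - (-1.38) = 1.440516.
D >= 0, so the roots are real: z = (-b +/- sqrt(D)) / (2a) = (-0.246 +/- 1.200215) / (-0.69).
  z_1 = (-0.246 + 1.200215) / (-0.69) = -1.3829,   |z_1| = 1.3829.
  z_2 = (-0.246 - 1.200215) / (-0.69) = 2.096,   |z_2| = 2.096.
Moduli of all roots: 1.3829, 2.0960.
All moduli strictly greater than 1? Yes.
Verdict: Invertible.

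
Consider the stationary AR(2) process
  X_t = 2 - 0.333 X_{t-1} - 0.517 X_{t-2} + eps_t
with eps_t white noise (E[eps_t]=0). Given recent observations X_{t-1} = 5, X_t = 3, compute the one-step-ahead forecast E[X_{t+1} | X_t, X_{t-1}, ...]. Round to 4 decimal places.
E[X_{t+1} \mid \mathcal F_t] = -1.5840

For an AR(p) model X_t = c + sum_i phi_i X_{t-i} + eps_t, the
one-step-ahead conditional mean is
  E[X_{t+1} | X_t, ...] = c + sum_i phi_i X_{t+1-i}.
Substitute known values:
  E[X_{t+1} | ...] = 2 + (-0.333) * (3) + (-0.517) * (5)
                   = -1.5840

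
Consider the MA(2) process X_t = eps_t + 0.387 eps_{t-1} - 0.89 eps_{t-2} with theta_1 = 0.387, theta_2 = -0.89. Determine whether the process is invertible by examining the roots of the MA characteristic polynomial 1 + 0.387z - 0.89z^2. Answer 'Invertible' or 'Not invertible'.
\text{Not invertible}

The MA(q) characteristic polynomial is P(z) = 1 + 0.387z - 0.89z^2.
Invertibility requires all roots to lie outside the unit circle, i.e. |z| > 1 for every root.
Set 1 + (0.387) z + (-0.89) z^2 = 0, i.e. a z^2 + b z + c = 0 with a = -0.89, b = 0.387, c = 1.
Discriminant D = b^2 - 4ac = (0.387)^2 - 4*(-0.89)*1 = 0.149769 - (-3.56) = 3.709769.
D >= 0, so the roots are real: z = (-b +/- sqrt(D)) / (2a) = (-0.387 +/- 1.926076) / (-1.78).
  z_1 = (-0.387 + 1.926076) / (-1.78) = -0.8646,   |z_1| = 0.8646.
  z_2 = (-0.387 - 1.926076) / (-1.78) = 1.2995,   |z_2| = 1.2995.
Moduli of all roots: 0.8646, 1.2995.
All moduli strictly greater than 1? No.
Verdict: Not invertible.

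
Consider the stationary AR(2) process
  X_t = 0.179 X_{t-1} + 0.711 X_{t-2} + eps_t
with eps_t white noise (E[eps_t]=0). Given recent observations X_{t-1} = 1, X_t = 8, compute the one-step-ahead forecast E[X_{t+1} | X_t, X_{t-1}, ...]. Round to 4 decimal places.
E[X_{t+1} \mid \mathcal F_t] = 2.1430

For an AR(p) model X_t = c + sum_i phi_i X_{t-i} + eps_t, the
one-step-ahead conditional mean is
  E[X_{t+1} | X_t, ...] = c + sum_i phi_i X_{t+1-i}.
Substitute known values:
  E[X_{t+1} | ...] = (0.179) * (8) + (0.711) * (1)
                   = 2.1430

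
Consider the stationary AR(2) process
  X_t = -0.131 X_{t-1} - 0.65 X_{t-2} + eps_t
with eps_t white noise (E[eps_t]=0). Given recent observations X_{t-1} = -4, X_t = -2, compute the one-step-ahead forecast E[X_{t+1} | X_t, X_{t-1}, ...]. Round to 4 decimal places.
E[X_{t+1} \mid \mathcal F_t] = 2.8620

For an AR(p) model X_t = c + sum_i phi_i X_{t-i} + eps_t, the
one-step-ahead conditional mean is
  E[X_{t+1} | X_t, ...] = c + sum_i phi_i X_{t+1-i}.
Substitute known values:
  E[X_{t+1} | ...] = (-0.131) * (-2) + (-0.65) * (-4)
                   = 2.8620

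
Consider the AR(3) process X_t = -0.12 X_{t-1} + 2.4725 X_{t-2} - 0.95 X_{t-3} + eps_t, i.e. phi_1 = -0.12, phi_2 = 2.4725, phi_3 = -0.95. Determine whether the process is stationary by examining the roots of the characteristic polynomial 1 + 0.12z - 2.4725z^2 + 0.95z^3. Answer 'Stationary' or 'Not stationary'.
\text{Not stationary}

The AR(p) characteristic polynomial is P(z) = 1 + 0.12z - 2.4725z^2 + 0.95z^3.
Stationarity requires all roots to lie outside the unit circle, i.e. |z| > 1 for every root.
Degree 3: look for a simple real root z0 first, then factor out (1 - z/z0) and solve the remaining quadratic.
Testing z0 = 0.8: P(0.8) = 1 + (0.12)(0.8) + (-2.4725)(0.8)^2 + (0.95)(0.8)^3
  = 1 + (0.096) + (-1.5824) + (0.4864) = 0.  So z_0 = 0.8 is a root, |z_0| = 0.8.
Divide out the factor (1 - 1.25 z) = (1 - z/z0) (since 1/z0 = 1.25):
  P(z) = (1 - 1.25 z)(1 + (1.37) z + (-0.76) z^2)
  [check: z-coef 1.37 - (1.25) = 0.12; z^2-coef -0.76 - (1.25)(1.37) = -2.4725; z^3-coef -(1.25)(-0.76) = 0.95.]
Remaining roots from the quadratic factor 1 + (1.37) z + (-0.76) z^2:
  Set 1 + (1.37) z + (-0.76) z^2 = 0, i.e. a z^2 + b z + c = 0 with a = -0.76, b = 1.37, c = 1.
  Discriminant D = b^2 - 4ac = (1.37)^2 - 4*(-0.76)*1 = 1.8769 - (-3.04) = 4.9169.
  D >= 0, so the roots are real: z = (-b +/- sqrt(D)) / (2a) = (-1.37 +/- 2.217408) / (-1.52).
    z_1 = (-1.37 + 2.217408) / (-1.52) = -0.5575,   |z_1| = 0.5575.
    z_2 = (-1.37 - 2.217408) / (-1.52) = 2.3601,   |z_2| = 2.3601.
Moduli of all roots: 0.8000, 0.5575, 2.3601.
All moduli strictly greater than 1? No.
Verdict: Not stationary.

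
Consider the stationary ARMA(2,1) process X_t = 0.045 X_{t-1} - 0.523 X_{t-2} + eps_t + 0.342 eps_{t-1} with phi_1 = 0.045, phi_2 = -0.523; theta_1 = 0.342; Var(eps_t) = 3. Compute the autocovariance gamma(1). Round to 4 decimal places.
\gamma(1) = 0.8125

Multiply the model equation by X_{t-k} and take expectations. With theta_0 = psi_0 = 1 and psi_j the MA(infinity) weights, this gives
  gamma(k) - sum_i phi_i gamma(k-i) = c_k,
  c_k = sigma^2 * sum_{j=k..q} theta_j psi_{j-k}   (c_k = 0 for k > q),
using gamma(-m) = gamma(m).
psi-weights needed (psi_j = theta_j + sum_i phi_i psi_{j-i}):
  psi_1 = theta_1 + phi_1 = 0.342 + (0.045) = 0.387
Right-hand sides:
  c_0 = sigma^2 (1 + theta_1 psi_1) = 3 * (1 + (0.342)(0.387)) = 3 * 1.132354 = 3.397062
  c_1 = sigma^2 theta_1 = 3 * (0.342) = 1.026
  c_2 = 0
Equations for k = 0, 1, 2 (AR order 2, c_2 = 0):
  (E0) gamma(0) = phi_1 gamma(1) + phi_2 gamma(2) + c_0
  (E1) gamma(1) = phi_1 gamma(0) + phi_2 gamma(1) + c_1
  (E2) gamma(2) = phi_1 gamma(1) + phi_2 gamma(0)
From (E1): gamma(1) = A gamma(0) + B with
  A = phi_1 / (1 - phi_2) = 0.045 / 1.523 = 0.029547,   B = c_1 / (1 - phi_2) = 1.026 / 1.523 = 0.67367.
Insert (E2) into (E0): gamma(0) (1 - phi_2^2) = phi_1 (1 + phi_2) gamma(1) + c_0.
  phi_1 (1 + phi_2) = (0.045)(0.477) = 0.021465,   1 - phi_2^2 = 0.726471.
Replace gamma(1) by A gamma(0) + B and collect gamma(0):
  gamma(0) [0.726471 - (0.021465)(0.029547)] = (0.021465)(0.67367) + 3.397062
  gamma(0) * 0.725837 = 3.411522
  gamma(0) = 3.411522 / 0.725837 = 4.700123.
  gamma(1) = A gamma(0) + B = (0.029547)(4.700123) + (0.67367) = 0.812545.
Therefore gamma(1) = 0.8125 (to 4 decimal places).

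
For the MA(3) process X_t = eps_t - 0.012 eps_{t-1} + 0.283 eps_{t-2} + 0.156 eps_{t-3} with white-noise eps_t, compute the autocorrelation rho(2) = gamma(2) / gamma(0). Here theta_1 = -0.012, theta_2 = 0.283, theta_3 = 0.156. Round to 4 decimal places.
\rho(2) = 0.2545

For an MA(q) process with theta_0 = 1, the autocovariance is
  gamma(k) = sigma^2 * sum_{i=0..q-k} theta_i * theta_{i+k},
and rho(k) = gamma(k) / gamma(0). Sigma^2 cancels.
  numerator   = (1)*(0.283) + (-0.012)*(0.156) = 0.281128.
  denominator = (1)^2 + (-0.012)^2 + (0.283)^2 + (0.156)^2 = 1.104569.
  rho(2) = 0.281128 / 1.104569 = 0.2545.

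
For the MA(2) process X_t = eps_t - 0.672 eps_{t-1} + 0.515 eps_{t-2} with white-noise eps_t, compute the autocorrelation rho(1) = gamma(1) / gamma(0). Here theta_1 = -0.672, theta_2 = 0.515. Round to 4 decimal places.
\rho(1) = -0.5930

For an MA(q) process with theta_0 = 1, the autocovariance is
  gamma(k) = sigma^2 * sum_{i=0..q-k} theta_i * theta_{i+k},
and rho(k) = gamma(k) / gamma(0). Sigma^2 cancels.
  numerator   = (1)*(-0.672) + (-0.672)*(0.515) = -1.01808.
  denominator = (1)^2 + (-0.672)^2 + (0.515)^2 = 1.716809.
  rho(1) = -1.01808 / 1.716809 = -0.5930.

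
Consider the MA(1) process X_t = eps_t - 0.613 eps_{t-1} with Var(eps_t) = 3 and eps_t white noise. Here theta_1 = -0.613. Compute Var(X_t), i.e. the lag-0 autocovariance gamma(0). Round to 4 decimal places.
\gamma(0) = 4.1273

For an MA(q) process X_t = eps_t + sum_i theta_i eps_{t-i} with
Var(eps_t) = sigma^2, the variance is
  gamma(0) = sigma^2 * (1 + sum_i theta_i^2).
  sum_i theta_i^2 = (-0.613)^2 = 0.375769.
  gamma(0) = 3 * (1 + 0.375769) = 3 * 1.375769 = 4.127307, which rounds to 4.1273.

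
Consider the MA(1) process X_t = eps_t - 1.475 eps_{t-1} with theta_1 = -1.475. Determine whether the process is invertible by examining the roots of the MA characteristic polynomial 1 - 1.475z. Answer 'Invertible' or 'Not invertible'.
\text{Not invertible}

The MA(q) characteristic polynomial is P(z) = 1 - 1.475z.
Invertibility requires all roots to lie outside the unit circle, i.e. |z| > 1 for every root.
This is linear in z: 1 + (-1.475) z = 0  =>  z = -1/(-1.475) = 0.677966,  |z| = 0.677966.
Moduli of all roots: 0.6780.
All moduli strictly greater than 1? No.
Verdict: Not invertible.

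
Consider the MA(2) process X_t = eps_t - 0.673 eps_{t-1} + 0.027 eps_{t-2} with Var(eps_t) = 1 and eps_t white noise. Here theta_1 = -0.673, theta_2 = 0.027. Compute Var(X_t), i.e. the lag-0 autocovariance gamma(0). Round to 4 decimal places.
\gamma(0) = 1.4537

For an MA(q) process X_t = eps_t + sum_i theta_i eps_{t-i} with
Var(eps_t) = sigma^2, the variance is
  gamma(0) = sigma^2 * (1 + sum_i theta_i^2).
  sum_i theta_i^2 = (-0.673)^2 + (0.027)^2 = 0.452929 + 0.000729 = 0.453658.
  gamma(0) = 1 * (1 + 0.453658) = 1 * 1.453658 = 1.453658, which rounds to 1.4537.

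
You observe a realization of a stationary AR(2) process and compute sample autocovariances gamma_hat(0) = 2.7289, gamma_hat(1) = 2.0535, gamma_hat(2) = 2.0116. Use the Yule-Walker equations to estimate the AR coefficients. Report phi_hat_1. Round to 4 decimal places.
\hat\phi_{1} = 0.4560

The Yule-Walker equations for an AR(p) process read, in matrix form,
  Gamma_p phi = r_p,   with   (Gamma_p)_{ij} = gamma(|i - j|),
                       (r_p)_i = gamma(i),   i,j = 1..p.
Substitute the sample gammas (Toeplitz matrix and right-hand side of size 2):
  Gamma_p = [[2.7289, 2.0535], [2.0535, 2.7289]]
  r_p     = [2.0535, 2.0116]
Written out:
  2.7289 phi_1 + 2.0535 phi_2 = 2.0535
  2.0535 phi_1 + 2.7289 phi_2 = 2.0116
Solve by Cramer's rule:
  det = gamma(0)^2 - gamma(1)^2 = (2.7289)^2 - (2.0535)^2 = 7.44689521 - 4.21686225 = 3.23003296
  phi_hat_1 = [gamma(1) gamma(0) - gamma(1) gamma(2)] / det = [(2.0535)(2.7289) - (2.0535)(2.0116)] / 3.23003296 = 1.47297555 / 3.23003296 = 0.456
  phi_hat_2 = [gamma(0) gamma(2) - gamma(1)^2] / det = [(2.7289)(2.0116) - (2.0535)^2] / 3.23003296 = 1.27259299 / 3.23003296 = 0.394
So phi_hat = [0.4560, 0.3940].
Therefore phi_hat_1 = 0.4560.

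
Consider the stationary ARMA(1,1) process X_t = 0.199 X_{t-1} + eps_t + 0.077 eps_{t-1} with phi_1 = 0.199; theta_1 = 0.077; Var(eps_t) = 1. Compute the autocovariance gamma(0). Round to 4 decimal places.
\gamma(0) = 1.0793

Multiply the model equation by X_{t-k} and take expectations. With theta_0 = psi_0 = 1 and psi_j the MA(infinity) weights, this gives
  gamma(k) - sum_i phi_i gamma(k-i) = c_k,
  c_k = sigma^2 * sum_{j=k..q} theta_j psi_{j-k}   (c_k = 0 for k > q),
using gamma(-m) = gamma(m).
psi-weights needed (psi_j = theta_j + sum_i phi_i psi_{j-i}):
  psi_1 = theta_1 + phi_1 = 0.077 + (0.199) = 0.276
Right-hand sides:
  c_0 = sigma^2 (1 + theta_1 psi_1) = 1 * (1 + (0.077)(0.276)) = 1 * 1.021252 = 1.021252
  c_1 = sigma^2 theta_1 = 1 * (0.077) = 0.077
  c_2 = 0
Equations for k = 0 and k = 1 (AR order 1):
  gamma(0) = phi_1 gamma(1) + c_0
  gamma(1) = phi_1 gamma(0) + c_1
Substituting the second into the first: gamma(0) (1 - phi_1^2) = c_0 + phi_1 c_1, so
  gamma(0) = (c_0 + phi_1 c_1) / (1 - phi_1^2) = (1.021252 + (0.199)(0.077)) / (1 - (0.199)^2) = 1.036575 / 0.960399 = 1.079317.
Therefore gamma(0) = 1.0793 (to 4 decimal places).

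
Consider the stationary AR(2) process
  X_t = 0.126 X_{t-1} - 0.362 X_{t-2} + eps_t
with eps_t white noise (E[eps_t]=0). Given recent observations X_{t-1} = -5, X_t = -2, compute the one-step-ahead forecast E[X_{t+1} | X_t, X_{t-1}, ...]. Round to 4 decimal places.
E[X_{t+1} \mid \mathcal F_t] = 1.5580

For an AR(p) model X_t = c + sum_i phi_i X_{t-i} + eps_t, the
one-step-ahead conditional mean is
  E[X_{t+1} | X_t, ...] = c + sum_i phi_i X_{t+1-i}.
Substitute known values:
  E[X_{t+1} | ...] = (0.126) * (-2) + (-0.362) * (-5)
                   = 1.5580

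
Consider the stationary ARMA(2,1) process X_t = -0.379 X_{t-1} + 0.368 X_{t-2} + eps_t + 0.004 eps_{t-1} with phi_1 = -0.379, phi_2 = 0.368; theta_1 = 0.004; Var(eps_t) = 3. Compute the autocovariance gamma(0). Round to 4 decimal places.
\gamma(0) = 5.3926

Multiply the model equation by X_{t-k} and take expectations. With theta_0 = psi_0 = 1 and psi_j the MA(infinity) weights, this gives
  gamma(k) - sum_i phi_i gamma(k-i) = c_k,
  c_k = sigma^2 * sum_{j=k..q} theta_j psi_{j-k}   (c_k = 0 for k > q),
using gamma(-m) = gamma(m).
psi-weights needed (psi_j = theta_j + sum_i phi_i psi_{j-i}):
  psi_1 = theta_1 + phi_1 = 0.004 + (-0.379) = -0.375
Right-hand sides:
  c_0 = sigma^2 (1 + theta_1 psi_1) = 3 * (1 + (0.004)(-0.375)) = 3 * 0.9985 = 2.9955
  c_1 = sigma^2 theta_1 = 3 * (0.004) = 0.012
  c_2 = 0
Equations for k = 0, 1, 2 (AR order 2, c_2 = 0):
  (E0) gamma(0) = phi_1 gamma(1) + phi_2 gamma(2) + c_0
  (E1) gamma(1) = phi_1 gamma(0) + phi_2 gamma(1) + c_1
  (E2) gamma(2) = phi_1 gamma(1) + phi_2 gamma(0)
From (E1): gamma(1) = A gamma(0) + B with
  A = phi_1 / (1 - phi_2) = -0.379 / 0.632 = -0.599684,   B = c_1 / (1 - phi_2) = 0.012 / 0.632 = 0.018987.
Insert (E2) into (E0): gamma(0) (1 - phi_2^2) = phi_1 (1 + phi_2) gamma(1) + c_0.
  phi_1 (1 + phi_2) = (-0.379)(1.368) = -0.518472,   1 - phi_2^2 = 0.864576.
Replace gamma(1) by A gamma(0) + B and collect gamma(0):
  gamma(0) [0.864576 - (-0.518472)(-0.599684)] = (-0.518472)(0.018987) + 2.9955
  gamma(0) * 0.553657 = 2.985656
  gamma(0) = 2.985656 / 0.553657 = 5.39261.
Therefore gamma(0) = 5.3926 (to 4 decimal places).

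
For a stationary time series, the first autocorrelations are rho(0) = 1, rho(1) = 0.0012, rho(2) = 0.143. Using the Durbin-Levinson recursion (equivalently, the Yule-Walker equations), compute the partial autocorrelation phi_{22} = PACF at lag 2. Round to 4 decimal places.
\phi_{22} = 0.1430

The PACF at lag k is phi_{kk}, the last component of the solution
to the Yule-Walker system G_k phi = r_k where
  (G_k)_{ij} = rho(|i - j|), (r_k)_i = rho(i), i,j = 1..k.
Equivalently, Durbin-Levinson gives phi_{kk} iteratively:
  phi_{11} = rho(1)
  phi_{kk} = [rho(k) - sum_{j=1..k-1} phi_{k-1,j} rho(k-j)]
            / [1 - sum_{j=1..k-1} phi_{k-1,j} rho(j)],
  phi_{k,j} = phi_{k-1,j} - phi_{kk} phi_{k-1,k-j},  j = 1..k-1.
Step k = 1:
  phi_11 = rho(1) = 0.0012.
Step k = 2:
  phi_22 = [rho(2) - phi_11 rho(1)] / [1 - phi_11 rho(1)] = [0.143 - (0.0012)(0.0012)] / [1 - (0.0012)(0.0012)]
         = 0.14299856 / 0.99999856 = 0.143.
Therefore phi_{22} = 0.1430.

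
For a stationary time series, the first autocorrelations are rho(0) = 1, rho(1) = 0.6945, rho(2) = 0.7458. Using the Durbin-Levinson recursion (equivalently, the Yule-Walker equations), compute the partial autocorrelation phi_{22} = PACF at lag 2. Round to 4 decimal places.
\phi_{22} = 0.5090

The PACF at lag k is phi_{kk}, the last component of the solution
to the Yule-Walker system G_k phi = r_k where
  (G_k)_{ij} = rho(|i - j|), (r_k)_i = rho(i), i,j = 1..k.
Equivalently, Durbin-Levinson gives phi_{kk} iteratively:
  phi_{11} = rho(1)
  phi_{kk} = [rho(k) - sum_{j=1..k-1} phi_{k-1,j} rho(k-j)]
            / [1 - sum_{j=1..k-1} phi_{k-1,j} rho(j)],
  phi_{k,j} = phi_{k-1,j} - phi_{kk} phi_{k-1,k-j},  j = 1..k-1.
Step k = 1:
  phi_11 = rho(1) = 0.6945.
Step k = 2:
  phi_22 = [rho(2) - phi_11 rho(1)] / [1 - phi_11 rho(1)] = [0.7458 - (0.6945)(0.6945)] / [1 - (0.6945)(0.6945)]
         = 0.26346975 / 0.51766975 = 0.509.
Therefore phi_{22} = 0.5090.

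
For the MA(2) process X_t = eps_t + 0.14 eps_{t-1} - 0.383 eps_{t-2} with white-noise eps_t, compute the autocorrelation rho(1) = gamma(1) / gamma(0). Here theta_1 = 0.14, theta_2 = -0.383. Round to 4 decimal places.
\rho(1) = 0.0741

For an MA(q) process with theta_0 = 1, the autocovariance is
  gamma(k) = sigma^2 * sum_{i=0..q-k} theta_i * theta_{i+k},
and rho(k) = gamma(k) / gamma(0). Sigma^2 cancels.
  numerator   = (1)*(0.14) + (0.14)*(-0.383) = 0.08638.
  denominator = (1)^2 + (0.14)^2 + (-0.383)^2 = 1.166289.
  rho(1) = 0.08638 / 1.166289 = 0.0741.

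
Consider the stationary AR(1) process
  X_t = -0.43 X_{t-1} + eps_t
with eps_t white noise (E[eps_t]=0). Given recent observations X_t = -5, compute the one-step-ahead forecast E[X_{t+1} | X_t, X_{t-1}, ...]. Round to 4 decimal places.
E[X_{t+1} \mid \mathcal F_t] = 2.1500

For an AR(p) model X_t = c + sum_i phi_i X_{t-i} + eps_t, the
one-step-ahead conditional mean is
  E[X_{t+1} | X_t, ...] = c + sum_i phi_i X_{t+1-i}.
Substitute known values:
  E[X_{t+1} | ...] = (-0.43) * (-5)
                   = 2.1500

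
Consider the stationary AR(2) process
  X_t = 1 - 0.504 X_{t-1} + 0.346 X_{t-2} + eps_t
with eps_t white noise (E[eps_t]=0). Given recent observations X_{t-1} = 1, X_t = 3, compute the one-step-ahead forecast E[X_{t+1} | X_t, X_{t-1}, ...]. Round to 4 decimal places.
E[X_{t+1} \mid \mathcal F_t] = -0.1660

For an AR(p) model X_t = c + sum_i phi_i X_{t-i} + eps_t, the
one-step-ahead conditional mean is
  E[X_{t+1} | X_t, ...] = c + sum_i phi_i X_{t+1-i}.
Substitute known values:
  E[X_{t+1} | ...] = 1 + (-0.504) * (3) + (0.346) * (1)
                   = -0.1660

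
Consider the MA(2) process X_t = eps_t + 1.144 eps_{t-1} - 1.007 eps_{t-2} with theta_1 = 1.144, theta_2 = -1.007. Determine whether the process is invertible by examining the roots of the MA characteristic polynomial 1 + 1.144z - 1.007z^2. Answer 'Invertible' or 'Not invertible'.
\text{Not invertible}

The MA(q) characteristic polynomial is P(z) = 1 + 1.144z - 1.007z^2.
Invertibility requires all roots to lie outside the unit circle, i.e. |z| > 1 for every root.
Set 1 + (1.144) z + (-1.007) z^2 = 0, i.e. a z^2 + b z + c = 0 with a = -1.007, b = 1.144, c = 1.
Discriminant D = b^2 - 4ac = (1.144)^2 - 4*(-1.007)*1 = 1.308736 - (-4.028) = 5.336736.
D >= 0, so the roots are real: z = (-b +/- sqrt(D)) / (2a) = (-1.144 +/- 2.310138) / (-2.014).
  z_1 = (-1.144 + 2.310138) / (-2.014) = -0.579,   |z_1| = 0.579.
  z_2 = (-1.144 - 2.310138) / (-2.014) = 1.7151,   |z_2| = 1.7151.
Moduli of all roots: 0.5790, 1.7151.
All moduli strictly greater than 1? No.
Verdict: Not invertible.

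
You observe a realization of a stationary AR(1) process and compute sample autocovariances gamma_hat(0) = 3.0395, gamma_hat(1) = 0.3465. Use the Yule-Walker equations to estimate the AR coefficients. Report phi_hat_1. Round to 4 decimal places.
\hat\phi_{1} = 0.1140

The Yule-Walker equations for an AR(p) process read, in matrix form,
  Gamma_p phi = r_p,   with   (Gamma_p)_{ij} = gamma(|i - j|),
                       (r_p)_i = gamma(i),   i,j = 1..p.
Substitute the sample gammas (Toeplitz matrix and right-hand side of size 1):
  Gamma_p = [[3.0395]]
  r_p     = [0.3465]
With p = 1 this is the single equation gamma(0) phi_1 = gamma(1):
  phi_hat_1 = gamma(1) / gamma(0) = 0.3465 / 3.0395 = 0.1140.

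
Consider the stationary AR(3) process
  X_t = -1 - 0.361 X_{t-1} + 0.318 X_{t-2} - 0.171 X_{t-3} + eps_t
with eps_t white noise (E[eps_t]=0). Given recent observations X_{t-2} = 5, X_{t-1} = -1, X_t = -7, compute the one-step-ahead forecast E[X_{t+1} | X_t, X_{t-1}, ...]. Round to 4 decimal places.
E[X_{t+1} \mid \mathcal F_t] = 0.3540

For an AR(p) model X_t = c + sum_i phi_i X_{t-i} + eps_t, the
one-step-ahead conditional mean is
  E[X_{t+1} | X_t, ...] = c + sum_i phi_i X_{t+1-i}.
Substitute known values:
  E[X_{t+1} | ...] = -1 + (-0.361) * (-7) + (0.318) * (-1) + (-0.171) * (5)
                   = 0.3540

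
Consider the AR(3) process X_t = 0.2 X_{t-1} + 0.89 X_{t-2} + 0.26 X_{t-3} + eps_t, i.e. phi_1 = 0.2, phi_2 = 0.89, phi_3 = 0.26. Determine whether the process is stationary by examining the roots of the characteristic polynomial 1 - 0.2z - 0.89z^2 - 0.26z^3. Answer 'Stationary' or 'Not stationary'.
\text{Not stationary}

The AR(p) characteristic polynomial is P(z) = 1 - 0.2z - 0.89z^2 - 0.26z^3.
Stationarity requires all roots to lie outside the unit circle, i.e. |z| > 1 for every root.
Degree 3: look for a simple real root z0 first, then factor out (1 - z/z0) and solve the remaining quadratic.
Testing z0 = -2.5: P(-2.5) = 1 + (-0.2)(-2.5) + (-0.89)(-2.5)^2 + (-0.26)(-2.5)^3
  = 1 + (0.5) + (-5.5625) + (4.0625) = 0.  So z_0 = -2.5 is a root, |z_0| = 2.5.
Divide out the factor (1 + 0.4 z) = (1 - z/z0) (since 1/z0 = -0.4):
  P(z) = (1 + 0.4 z)(1 + (-0.6) z + (-0.65) z^2)
  [check: z-coef -0.6 - (-0.4) = -0.2; z^2-coef -0.65 - (-0.4)(-0.6) = -0.89; z^3-coef -(-0.4)(-0.65) = -0.26.]
Remaining roots from the quadratic factor 1 + (-0.6) z + (-0.65) z^2:
  Set 1 + (-0.6) z + (-0.65) z^2 = 0, i.e. a z^2 + b z + c = 0 with a = -0.65, b = -0.6, c = 1.
  Discriminant D = b^2 - 4ac = (-0.6)^2 - 4*(-0.65)*1 = 0.36 - (-2.6) = 2.96.
  D >= 0, so the roots are real: z = (-b +/- sqrt(D)) / (2a) = (0.6 +/- 1.720465) / (-1.3).
    z_1 = (0.6 + 1.720465) / (-1.3) = -1.785,   |z_1| = 1.785.
    z_2 = (0.6 - 1.720465) / (-1.3) = 0.8619,   |z_2| = 0.8619.
Moduli of all roots: 2.5000, 1.7850, 0.8619.
All moduli strictly greater than 1? No.
Verdict: Not stationary.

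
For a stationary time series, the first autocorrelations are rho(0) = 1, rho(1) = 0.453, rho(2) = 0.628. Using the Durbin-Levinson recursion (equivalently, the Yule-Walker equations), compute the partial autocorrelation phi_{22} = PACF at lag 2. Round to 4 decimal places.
\phi_{22} = 0.5320

The PACF at lag k is phi_{kk}, the last component of the solution
to the Yule-Walker system G_k phi = r_k where
  (G_k)_{ij} = rho(|i - j|), (r_k)_i = rho(i), i,j = 1..k.
Equivalently, Durbin-Levinson gives phi_{kk} iteratively:
  phi_{11} = rho(1)
  phi_{kk} = [rho(k) - sum_{j=1..k-1} phi_{k-1,j} rho(k-j)]
            / [1 - sum_{j=1..k-1} phi_{k-1,j} rho(j)],
  phi_{k,j} = phi_{k-1,j} - phi_{kk} phi_{k-1,k-j},  j = 1..k-1.
Step k = 1:
  phi_11 = rho(1) = 0.453.
Step k = 2:
  phi_22 = [rho(2) - phi_11 rho(1)] / [1 - phi_11 rho(1)] = [0.628 - (0.453)(0.453)] / [1 - (0.453)(0.453)]
         = 0.422791 / 0.794791 = 0.532.
Therefore phi_{22} = 0.5320.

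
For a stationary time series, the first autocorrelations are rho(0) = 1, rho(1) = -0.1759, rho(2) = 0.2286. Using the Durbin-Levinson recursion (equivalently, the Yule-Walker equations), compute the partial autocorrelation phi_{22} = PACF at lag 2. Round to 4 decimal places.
\phi_{22} = 0.2040

The PACF at lag k is phi_{kk}, the last component of the solution
to the Yule-Walker system G_k phi = r_k where
  (G_k)_{ij} = rho(|i - j|), (r_k)_i = rho(i), i,j = 1..k.
Equivalently, Durbin-Levinson gives phi_{kk} iteratively:
  phi_{11} = rho(1)
  phi_{kk} = [rho(k) - sum_{j=1..k-1} phi_{k-1,j} rho(k-j)]
            / [1 - sum_{j=1..k-1} phi_{k-1,j} rho(j)],
  phi_{k,j} = phi_{k-1,j} - phi_{kk} phi_{k-1,k-j},  j = 1..k-1.
Step k = 1:
  phi_11 = rho(1) = -0.1759.
Step k = 2:
  phi_22 = [rho(2) - phi_11 rho(1)] / [1 - phi_11 rho(1)] = [0.2286 - (-0.1759)(-0.1759)] / [1 - (-0.1759)(-0.1759)]
         = 0.19765919 / 0.96905919 = 0.204.
Therefore phi_{22} = 0.2040.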